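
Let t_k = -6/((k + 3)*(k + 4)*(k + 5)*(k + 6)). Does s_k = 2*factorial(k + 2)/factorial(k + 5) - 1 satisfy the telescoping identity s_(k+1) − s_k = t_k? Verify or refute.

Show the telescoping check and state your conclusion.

valid (s_(k+1) − s_k reduces to t_k)

s_(k+1) = 2*factorial(k + 3)/factorial(k + 6) - 1
s_(k+1) − s_k = -6/((k + 3)*(k + 4)*(k + 5)*(k + 6))
(s_(k+1) − s_k) − t_k = 0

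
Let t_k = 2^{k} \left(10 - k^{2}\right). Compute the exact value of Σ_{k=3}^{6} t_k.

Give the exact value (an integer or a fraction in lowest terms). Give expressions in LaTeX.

Compute t_(k+1)/t_k: get 2*((k + 1)**2 - 10)/(k**2 - 10).
Take A(k)=2, B(k)=1, C(k)=k**2 - 10.
Solve (2)·f(k+1) − (1)·f(k) = k**2 - 10.
Bound: deg f ≤ 2.
Match coefficients ⇒ f(k) = k**2 - 4*k - 4.
Get s_k = R·t_k = 2**k*(-k**2 + 4*k + 4) with R(k) = B(k−1)f(k)/C(k) = (k**2 - 4*k - 4)/(k**2 - 10).
Δs = 2**k*(10 - k**2), as required.
Telescoping: Σ = s_(7) − s_(3) = -2176 − (56) = -2232.

Σ = -2232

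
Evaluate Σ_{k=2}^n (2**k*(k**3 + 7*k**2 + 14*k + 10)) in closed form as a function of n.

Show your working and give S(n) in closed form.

The ratio is 2*(k**3 + 10*k**2 + 31*k + 32)/(k**3 + 7*k**2 + 14*k + 10).
Normal form (A,B,C) = (2, 1, k**3 + 7*k**2 + 14*k + 10).
f must satisfy (2)·f(k+1) − (1)·f(k) = k**3 + 7*k**2 + 14*k + 10.
Bound: deg f ≤ 3.
A polynomial solution: f(k) = k**3 + k**2 + 4*k - 2.
Get s_k = R·t_k = 2**k*(k**3 + k**2 + 4*k - 2) with R(k) = B(k−1)f(k)/C(k) = (k**3 + k**2 + 4*k - 2)/(k**3 + 7*k**2 + 14*k + 10).
Check: Δs_k = 2**k*(k**3 + 7*k**2 + 14*k + 10). ✓
s_(n+1) = 2**(n + 1)*(n**3 + 4*n**2 + 9*n + 4) and s_(2) = 72, so S(n) = 2*2**n*n**3 + 8*2**n*n**2 + 18*2**n*n + 8*2**n - 72.

S(n) = 2*2**n*n**3 + 8*2**n*n**2 + 18*2**n*n + 8*2**n - 72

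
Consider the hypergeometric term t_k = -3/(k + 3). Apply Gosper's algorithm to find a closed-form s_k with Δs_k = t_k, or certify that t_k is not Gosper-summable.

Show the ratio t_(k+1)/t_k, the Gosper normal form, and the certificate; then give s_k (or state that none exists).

none (Gosper's algorithm certifies no s_k)

The ratio is (k + 3)/(k + 4).
So A=k + 3 and B=k + 4, with C=1.
Solve (k + 3)·f(k+1) − (k + 3)·f(k) = 1.
deg f ≤ 0 (via 1,1,0).
Put f(k) = c0: A·f(k+1) − B(k−1)·f(k) − C = -1; need -1 = 0 — inconsistent ⇒ no f, not summable.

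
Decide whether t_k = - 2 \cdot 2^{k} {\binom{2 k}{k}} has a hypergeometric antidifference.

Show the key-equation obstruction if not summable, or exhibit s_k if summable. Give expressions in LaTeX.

Ratio r(k) = 4*(2*k + 1)/(k + 1).
Gosper form: A/B · C(k+1)/C(k) with A=8*k + 4, B=k + 1, C=1.
Key eq: (8*k + 4)·f(k+1) = (k)·f(k) + (1).
Bound: deg f ≤ -1.
deg f ≤ -1 is impossible — no certificate.

No; the degree bound rules out any f.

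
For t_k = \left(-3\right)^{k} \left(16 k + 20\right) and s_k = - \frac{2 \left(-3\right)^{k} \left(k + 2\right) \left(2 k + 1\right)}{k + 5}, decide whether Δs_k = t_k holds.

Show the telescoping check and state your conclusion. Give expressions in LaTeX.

s_(k+1) = 6*(-3)**k*(k + 3)*(2*k + 3)/(k + 6)
s_(k+1) − s_k = (-3)**k*(16*k**3 + 148*k**2 + 388*k + 294)/(k**2 + 11*k + 30)
(s_(k+1) − s_k) − t_k = (-3)**(k + 1)*(16*k**2 + 104*k + 102)/(k**2 + 11*k + 30)

Invalid: residual \frac{\left(-3\right)^{k + 1} \left(16 k^{2} + 104 k + 102\right)}{k^{2} + 11 k + 30} ≠ 0.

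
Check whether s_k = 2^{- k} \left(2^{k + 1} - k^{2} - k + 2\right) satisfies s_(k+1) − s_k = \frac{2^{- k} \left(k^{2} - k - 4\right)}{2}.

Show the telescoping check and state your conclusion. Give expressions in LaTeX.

s_(k+1) = (4*2**k - k**2 - 3*k)/(2*2**k)
s_(k+1) − s_k = (k**2 - k - 4)/(2*2**k)
(s_(k+1) − s_k) − t_k = 0

Valid — Δs_k = t_k.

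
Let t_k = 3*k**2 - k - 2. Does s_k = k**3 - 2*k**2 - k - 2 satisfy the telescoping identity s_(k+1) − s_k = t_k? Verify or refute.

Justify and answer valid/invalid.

Valid: the claim telescopes to t_k.

s_(k+1) = k**3 + k**2 - 2*k - 4
s_(k+1) − s_k = 3*k**2 - k - 2
(s_(k+1) − s_k) − t_k = 0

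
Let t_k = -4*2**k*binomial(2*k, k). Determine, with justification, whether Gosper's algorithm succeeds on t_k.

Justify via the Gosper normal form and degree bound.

No — t_k has no hypergeometric antidifference.

Compute t_(k+1)/t_k: get 4*(2*k + 1)/(k + 1).
Factor: A=8*k + 4; B=k + 1; C=1.
Key eq: (8*k + 4)·f(k+1) = (k)·f(k) + (1).
Bound: deg f ≤ -1.
d = -1 < 0 ⇒ no nonzero polynomial f; not summable.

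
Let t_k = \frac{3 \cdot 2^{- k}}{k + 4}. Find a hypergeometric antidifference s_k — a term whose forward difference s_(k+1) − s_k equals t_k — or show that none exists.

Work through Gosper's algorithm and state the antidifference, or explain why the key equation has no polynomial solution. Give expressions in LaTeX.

not Gosper-summable; s_k does not exist

The ratio is (k + 4)/(2*(k + 5)).
Factor: A=k/2 + 2; B=k + 5; C=1.
Key eq: (k/2 + 2)·f(k+1) = (k + 4)·f(k) + (1).
Bound: deg f ≤ -1.
Negative degree bound (-1): no f exists, t_k not Gosper-summable.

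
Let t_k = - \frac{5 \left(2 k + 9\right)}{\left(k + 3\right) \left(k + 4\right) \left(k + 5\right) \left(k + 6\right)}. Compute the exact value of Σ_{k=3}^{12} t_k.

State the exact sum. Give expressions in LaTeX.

Σ = -25/288

r(k) = (k + 3)*(2*k + 11)/((k + 7)*(2*k + 9)) after simplifying.
Factor: A=k + 3; B=k + 7; C=k + 9/2.
f must satisfy (k + 3)·f(k+1) − (k + 6)·f(k) = k + 9/2.
Degrees (1,1,1) ⇒ d ≤ 3.
Solve for f: f(k) = k*(k + 4)*(k + 8)/30 (degree 3 ≤ 3).
Then R = B(k−1)f/C = k*(k + 4)*(k + 6)*(k + 8)/(15*(2*k + 9)), so s_k = R(k)·t_k = k*(-k - 8)/(3*(k**2 + 8*k + 15)).
s_(k+1) − s_k = 5*(-2*k - 9)/(k**4 + 18*k**3 + 119*k**2 + 342*k + 360) = t_k.
Telescoping: Σ = s_(13) − s_(3) = -91/288 − (-11/48) = -25/288.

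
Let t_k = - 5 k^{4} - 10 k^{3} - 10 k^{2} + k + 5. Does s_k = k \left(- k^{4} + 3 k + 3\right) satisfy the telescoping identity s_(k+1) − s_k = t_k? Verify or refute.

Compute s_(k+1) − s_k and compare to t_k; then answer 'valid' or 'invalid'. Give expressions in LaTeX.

s_(k+1) = (k + 1)*(3*k - (k + 1)**4 + 6)
s_(k+1) − s_k = -5*k**4 - 10*k**3 - 10*k**2 + k + 5
(s_(k+1) − s_k) − t_k = 0

Valid — Δs_k = t_k.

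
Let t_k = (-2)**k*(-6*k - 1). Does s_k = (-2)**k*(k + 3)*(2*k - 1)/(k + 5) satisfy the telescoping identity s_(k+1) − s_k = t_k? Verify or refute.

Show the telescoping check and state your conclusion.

Invalid: residual 2*(-2)**k*(6*k**2 + 33*k + 4)/(k**2 + 11*k + 30) ≠ 0.

s_(k+1) = (-2)**(k + 1)*(k + 4)*(2*k + 1)/(k + 6)
s_(k+1) − s_k = (-2)**k*(-6*k**3 - 55*k**2 - 125*k - 22)/(k**2 + 11*k + 30)
(s_(k+1) − s_k) − t_k = 2*(-2)**k*(6*k**2 + 33*k + 4)/(k**2 + 11*k + 30)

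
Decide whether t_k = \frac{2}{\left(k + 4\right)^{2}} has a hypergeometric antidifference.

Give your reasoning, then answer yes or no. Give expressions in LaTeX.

Step 1: r(k) = (k + 4)**2/(k + 5)**2.
A = k**2 + 8*k + 16, B = k**2 + 10*k + 25, C = 1.
Solve (k**2 + 8*k + 16)·f(k+1) − (k**2 + 8*k + 16)·f(k) = 1.
deg f ≤ 0 (via 2,2,0).
Generic f = c0 gives residual -1; -1 = 0 cannot hold, so t_k is not Gosper-summable.

No. Not Gosper-summable.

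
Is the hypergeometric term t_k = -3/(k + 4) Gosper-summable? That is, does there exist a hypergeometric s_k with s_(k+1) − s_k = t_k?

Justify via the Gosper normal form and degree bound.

Compute t_(k+1)/t_k: get (k + 4)/(k + 5).
Normal form (A,B,C) = (k + 4, k + 5, 1).
f must satisfy (k + 4)·f(k+1) − (k + 4)·f(k) = 1.
Degrees (1,1,0) ⇒ d ≤ 0.
f = c0 ⇒ A·f(k+1) − B(k−1)·f(k) − C = -1. The system {-1 = 0} is inconsistent; no antidifference.

No. Not Gosper-summable.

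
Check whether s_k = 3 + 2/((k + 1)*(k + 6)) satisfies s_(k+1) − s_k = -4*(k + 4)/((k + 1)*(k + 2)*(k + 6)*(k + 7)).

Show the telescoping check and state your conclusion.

s_(k+1) = 3 + 2/((k + 2)*(k + 7))
s_(k+1) − s_k = 4*(-k - 4)/(k**4 + 16*k**3 + 83*k**2 + 152*k + 84)
(s_(k+1) − s_k) − t_k = 0

Valid: the claim telescopes to t_k.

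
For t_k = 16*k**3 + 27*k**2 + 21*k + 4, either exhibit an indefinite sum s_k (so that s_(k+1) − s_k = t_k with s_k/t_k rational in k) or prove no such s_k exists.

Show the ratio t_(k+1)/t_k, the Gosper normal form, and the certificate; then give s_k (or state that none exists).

s_k = k*(4*k**3 + k**2 + k - 2)

Compute t_(k+1)/t_k: get (16*k**3 + 75*k**2 + 123*k + 68)/(16*k**3 + 27*k**2 + 21*k + 4).
Normal form (A,B,C) = (1, 1, k**3 + 27*k**2/16 + 21*k/16 + 1/4).
Set up (1)·f(k+1) − (1)·f(k) − (k**3 + 27*k**2/16 + 21*k/16 + 1/4) = 0.
deg f ≤ 4 (via 0,0,3).
Solve for f: f(k) = k*(4*k**3 + k**2 + k - 2)/16 (degree 4 ≤ 4).
Certificate R = B(k−1)f/C = k*(4*k**3 + k**2 + k - 2)/(16*k**3 + 27*k**2 + 21*k + 4) gives s_k = k*(4*k**3 + k**2 + k - 2).
Verify: 16*k**3 + 27*k**2 + 21*k + 4 matches t_k.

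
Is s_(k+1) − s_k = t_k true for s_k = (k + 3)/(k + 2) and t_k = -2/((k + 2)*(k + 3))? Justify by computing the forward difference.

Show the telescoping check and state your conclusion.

Invalid: residual 1/(k**2 + 5*k + 6) ≠ 0.

s_(k+1) = (k + 4)/(k + 3)
s_(k+1) − s_k = -1/(k**2 + 5*k + 6)
(s_(k+1) − s_k) − t_k = 1/(k**2 + 5*k + 6)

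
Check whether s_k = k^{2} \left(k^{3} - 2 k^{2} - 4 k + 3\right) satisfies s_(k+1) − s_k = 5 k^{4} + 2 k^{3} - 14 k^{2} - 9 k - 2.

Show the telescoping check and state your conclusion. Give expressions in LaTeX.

s_(k+1) = (k + 1)**2*(-4*k + (k + 1)**3 - 2*(k + 1)**2 - 1)
s_(k+1) − s_k = 5*k**4 + 2*k**3 - 14*k**2 - 9*k - 2
(s_(k+1) − s_k) − t_k = 0

Valid — Δs_k = t_k.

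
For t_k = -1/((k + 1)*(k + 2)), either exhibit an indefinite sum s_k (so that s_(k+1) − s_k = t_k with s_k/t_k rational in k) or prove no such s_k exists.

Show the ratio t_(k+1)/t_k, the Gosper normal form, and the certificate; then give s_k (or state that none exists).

r(k) = (k + 1)/(k + 3) after simplifying.
So A=k + 1 and B=k + 3, with C=1.
Key eq: (k + 1)·f(k+1) = (k + 2)·f(k) + (1).
deg f ≤ 1 (via 1,1,0).
Solving with deg f ≤ 1: f(k) = k.
R(k) = B(k−1)·f(k)/C(k) = k*(k + 2); s_k = R·t_k = -k/(k + 1).
Δs = -1/(k**2 + 3*k + 2), as required.

s_k = -k/(k + 1)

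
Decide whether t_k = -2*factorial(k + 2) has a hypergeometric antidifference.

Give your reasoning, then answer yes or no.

The ratio is k + 3.
Gosper form: A/B · C(k+1)/C(k) with A=k + 3, B=1, C=1.
f must satisfy (k + 3)·f(k+1) − (1)·f(k) = 1.
d = -1 from the (1,0,0) case.
Bound -1 < 0, so the key equation has no polynomial solution.

No — t_k has no hypergeometric antidifference.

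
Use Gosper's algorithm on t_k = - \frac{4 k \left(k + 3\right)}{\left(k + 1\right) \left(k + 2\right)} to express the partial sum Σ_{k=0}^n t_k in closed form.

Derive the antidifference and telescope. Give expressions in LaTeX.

S(n) = \frac{4 n \left(- n - 1\right)}{n + 2}

The ratio is (k + 1)**2*(k + 4)/(k*(k + 3)**2).
Factor: A=k + 1; B=k + 3; C=k**2 + 3*k.
Need (k + 1)·f(k+1) − (k + 2)·f(k) = k**2 + 3*k.
d = 2 from the (1,1,2) case.
Solve for f: f(k) = k*(k - 1) (degree 2 ≤ 2).
Certificate R = B(k−1)f/C = (k - 1)*(k + 2)/(k + 3) gives s_k = 4*k*(1 - k)/(k + 1).
Verify: 4*k*(-k - 3)/(k**2 + 3*k + 2) matches t_k.
Telescope: S(n) = s_(n+1) − s_(0) = 4*n*(-n - 1)/(n + 2) − (0) = 4*n*(-n - 1)/(n + 2).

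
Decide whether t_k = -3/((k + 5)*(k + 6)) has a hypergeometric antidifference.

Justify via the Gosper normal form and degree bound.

Yes. s_k = -3*k/(5*k + 25).

The ratio is (k + 5)/(k + 7).
So A=k + 5 and B=k + 7, with C=1.
Need (k + 5)·f(k+1) − (k + 6)·f(k) = 1.
Degrees (1,1,0) ⇒ d ≤ 1.
Match coefficients ⇒ f(k) = k/5.
Certificate R = B(k−1)f/C = k*(k + 6)/5 gives s_k = -3*k/(5*k + 25).
Δs = -3/(k**2 + 11*k + 30), as required.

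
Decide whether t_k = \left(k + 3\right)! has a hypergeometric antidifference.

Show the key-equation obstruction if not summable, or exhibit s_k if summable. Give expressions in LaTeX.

Ratio r(k) = k + 4.
So A=k + 4 and B=1, with C=1.
Solve (k + 4)·f(k+1) − (1)·f(k) = 1.
From deg A=1, deg B=0, deg C=0: d=-1.
Bound -1 < 0, so the key equation has no polynomial solution.

No. Not Gosper-summable.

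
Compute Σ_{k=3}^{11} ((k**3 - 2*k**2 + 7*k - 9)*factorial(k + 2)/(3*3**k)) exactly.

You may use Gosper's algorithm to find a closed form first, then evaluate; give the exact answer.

Σ = 35875830280/2187

Compute t_(k+1)/t_k: get (k**4 + 4*k**3 + 9*k**2 + 15*k - 9)/(3*(k**3 - 2*k**2 + 7*k - 9)).
So A=k/3 + 1 and B=1, with C=k**3 - 2*k**2 + 7*k - 9.
Solve (k/3 + 1)·f(k+1) − (1)·f(k) = k**3 - 2*k**2 + 7*k - 9.
From deg A=1, deg B=0, deg C=3: d=2.
Solving with deg f ≤ 2: f(k) = 3*(k - 2)**2.
Get s_k = R·t_k = (k - 2)**2*factorial(k + 2)/3**k with R(k) = B(k−1)f(k)/C(k) = 3*(k - 2)**2/(k**3 - 2*k**2 + 7*k - 9).
Verify: (k**3 - 2*k**2 + 7*k - 9)*factorial(k + 2)/(3*3**k) matches t_k.
Σ_(k=3)^(11) t_k = s_(12) − s_(3) = 35875840000/2187 − (40/9) = 35875830280/2187.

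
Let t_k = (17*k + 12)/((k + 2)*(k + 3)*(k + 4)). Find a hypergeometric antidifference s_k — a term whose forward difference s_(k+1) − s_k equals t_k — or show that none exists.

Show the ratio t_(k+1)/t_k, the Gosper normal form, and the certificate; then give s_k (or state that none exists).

s_k = k*(23*k + 13)/(6*(k + 2)*(k + 3))

r(k) = (k + 2)*(17*k + 29)/((k + 5)*(17*k + 12)) after simplifying.
A = k + 2, B = k + 5, C = k + 12/17.
f must satisfy (k + 2)·f(k+1) − (k + 4)·f(k) = k + 12/17.
Degrees (1,1,1) ⇒ d ≤ 2.
Match coefficients ⇒ f(k) = k*(23*k + 13)/102.
So s_k = (B(k−1)f/C)·t_k = (k*(k + 4)*(23*k + 13)/(6*(17*k + 12)))·t_k = k*(23*k + 13)/(6*(k + 2)*(k + 3)).
Δs = (17*k + 12)/(k**3 + 9*k**2 + 26*k + 24), as required.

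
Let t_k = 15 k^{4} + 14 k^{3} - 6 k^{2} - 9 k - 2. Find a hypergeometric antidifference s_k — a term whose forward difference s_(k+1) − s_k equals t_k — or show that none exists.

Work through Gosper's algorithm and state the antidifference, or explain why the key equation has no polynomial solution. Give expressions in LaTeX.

s_k = k \left(3 k^{4} - 4 k^{3} - 4 k^{2} + 2 k + 1\right)

r(k) = (15*k**4 + 74*k**3 + 126*k**2 + 81*k + 12)/(15*k**4 + 14*k**3 - 6*k**2 - 9*k - 2) after simplifying.
Gosper form: A/B · C(k+1)/C(k) with A=1, B=1, C=k**4 + 14*k**3/15 - 2*k**2/5 - 3*k/5 - 2/15.
Need (1)·f(k+1) − (1)·f(k) = k**4 + 14*k**3/15 - 2*k**2/5 - 3*k/5 - 2/15.
Degrees (0,0,4) ⇒ d ≤ 5.
Solving with deg f ≤ 5: f(k) = k*(3*k**4 - 4*k**3 - 4*k**2 + 2*k + 1)/15.
Then R = B(k−1)f/C = k*(3*k**4 - 4*k**3 - 4*k**2 + 2*k + 1)/((3*k + 1)*(5*k**3 + 3*k**2 - 3*k - 2)), so s_k = R(k)·t_k = k*(3*k**4 - 4*k**3 - 4*k**2 + 2*k + 1).
Check: Δs_k = 15*k**4 + 14*k**3 - 6*k**2 - 9*k - 2. ✓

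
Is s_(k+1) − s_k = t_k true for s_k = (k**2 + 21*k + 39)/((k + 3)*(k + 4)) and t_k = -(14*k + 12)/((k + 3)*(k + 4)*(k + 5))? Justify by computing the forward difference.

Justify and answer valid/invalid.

valid; difference matches t_k

s_(k+1) = (21*k + (k + 1)**2 + 60)/((k + 4)*(k + 5))
s_(k+1) − s_k = 2*(-7*k - 6)/(k**3 + 12*k**2 + 47*k + 60)
(s_(k+1) − s_k) − t_k = 0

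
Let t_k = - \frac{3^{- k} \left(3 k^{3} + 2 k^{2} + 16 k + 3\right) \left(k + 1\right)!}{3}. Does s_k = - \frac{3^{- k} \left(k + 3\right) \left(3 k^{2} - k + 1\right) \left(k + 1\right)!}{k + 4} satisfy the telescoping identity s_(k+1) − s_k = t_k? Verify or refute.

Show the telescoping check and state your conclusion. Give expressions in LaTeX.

s_(k+1) = -(k + 4)*(3*k**2 + 5*k + 3)*factorial(k + 2)/(3*3**k*(k + 5))
s_(k+1) − s_k = -(k**2 + 5*k + 1)*(3*k**3 + 11*k**2 + 22*k + 51)*factorial(k + 1)/(3*3**k*(k + 4)*(k + 5))
(s_(k+1) − s_k) − t_k = (3*k**4 + 14*k**3 + 15*k**2 + 70*k + 9)*factorial(k + 1)/(3*3**k*(k + 4)*(k + 5))

Invalid: residual \frac{3^{- k} \left(3 k^{4} + 14 k^{3} + 15 k^{2} + 70 k + 9\right) \left(k + 1\right)!}{3 \left(k + 4\right) \left(k + 5\right)} ≠ 0.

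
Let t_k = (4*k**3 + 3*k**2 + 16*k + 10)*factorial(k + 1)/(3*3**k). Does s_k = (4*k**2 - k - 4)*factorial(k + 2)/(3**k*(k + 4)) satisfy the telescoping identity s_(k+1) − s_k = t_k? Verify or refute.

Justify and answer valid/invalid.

s_(k+1) = (4*k**2 + 7*k - 1)*factorial(k + 3)/(3*3**k*(k + 5))
s_(k+1) − s_k = (4*k**4 + 23*k**3 + 39*k**2 + 104*k + 48)*factorial(k + 2)/(3*3**k*(k + 4)*(k + 5))
(s_(k+1) − s_k) − t_k = -2*(4*k**4 + 19*k**3 + 16*k**2 + 77*k + 52)*factorial(k + 1)/(3*3**k*(k + 4)*(k + 5))

Invalid: residual -2*(4*k**4 + 19*k**3 + 16*k**2 + 77*k + 52)*factorial(k + 1)/(3*3**k*(k + 4)*(k + 5)) ≠ 0.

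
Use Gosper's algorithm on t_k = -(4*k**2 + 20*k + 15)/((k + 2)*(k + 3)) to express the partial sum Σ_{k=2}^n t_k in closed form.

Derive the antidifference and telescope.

S(n) = (-16*n**2 - 23*n + 39)/(4*(n + 3))

Step 1: r(k) = (k + 2)*(20*k + 4*(k + 1)**2 + 35)/((k + 4)*(4*k**2 + 20*k + 15)).
A = k + 2, B = k + 4, C = k**2 + 5*k + 15/4.
Key eq: (k + 2)·f(k+1) = (k + 3)·f(k) + (k**2 + 5*k + 15/4).
Bound: deg f ≤ 2.
Match coefficients ⇒ f(k) = k*(8*k + 7)/8.
Get s_k = R·t_k = k*(-8*k - 7)/(2*(k + 2)) with R(k) = B(k−1)f(k)/C(k) = k*(k + 3)*(8*k + 7)/(2*(4*k**2 + 20*k + 15)).
Δs = (-4*k**2 - 20*k - 15)/(k**2 + 5*k + 6), as required.
Telescope: S(n) = s_(n+1) − s_(2) = (-8*n**2 - 23*n - 15)/(2*(n + 3)) − (-23/4) = (-16*n**2 - 23*n + 39)/(4*(n + 3)).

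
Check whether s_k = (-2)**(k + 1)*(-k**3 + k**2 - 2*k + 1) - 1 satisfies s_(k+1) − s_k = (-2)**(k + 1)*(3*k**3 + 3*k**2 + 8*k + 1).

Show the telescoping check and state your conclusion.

s_(k+1) = (-2)**(k + 2)*(-2*k - (k + 1)**3 + (k + 1)**2 - 1) - 1
s_(k+1) − s_k = (-2)**(k + 1)*(3*k**3 + 3*k**2 + 8*k + 1)
(s_(k+1) − s_k) − t_k = 0

valid; difference matches t_k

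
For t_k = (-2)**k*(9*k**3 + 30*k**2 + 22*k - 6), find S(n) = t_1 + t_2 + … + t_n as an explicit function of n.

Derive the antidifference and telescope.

r(k) = 2*(-9*k**3 - 57*k**2 - 109*k - 55)/(9*k**3 + 30*k**2 + 22*k - 6) after simplifying.
Normal form (A,B,C) = (-2, 1, k**3 + 10*k**2/3 + 22*k/9 - 2/3).
Key eq: (-2)·f(k+1) = (1)·f(k) + (k**3 + 10*k**2/3 + 22*k/9 - 2/3).
d = 3 from the (0,0,3) case.
Solving with deg f ≤ 3: f(k) = -(3*k**3 + 4*k**2 - 4*k - 4)/9.
Then R = B(k−1)f/C = -(3*k**3 + 4*k**2 - 4*k - 4)/(9*k**3 + 30*k**2 + 22*k - 6), so s_k = R(k)·t_k = (-2)**k*(-3*k**3 - 4*k**2 + 4*k + 4).
Δs = (-2)**k*(9*k**3 + 30*k**2 + 22*k - 6), as required.
s_(n+1) = (-2)**(n + 1)*(-3*n**3 - 13*n**2 - 13*n + 1) and s_(1) = -2, so S(n) = 6*(-2)**n*n**3 + 26*(-2)**n*n**2 + 26*(-2)**n*n - 2*(-2)**n + 2.

S(n) = 6*(-2)**n*n**3 + 26*(-2)**n*n**2 + 26*(-2)**n*n - 2*(-2)**n + 2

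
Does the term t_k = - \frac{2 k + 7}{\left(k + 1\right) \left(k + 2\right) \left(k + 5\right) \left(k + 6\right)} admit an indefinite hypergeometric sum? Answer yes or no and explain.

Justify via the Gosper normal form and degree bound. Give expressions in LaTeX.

r(k) = (k + 1)*(k + 5)*(2*k + 9)/((k + 3)*(k + 7)*(2*k + 7)) after simplifying.
So A=k + 1 and B=k + 7, with C=k**3 + 21*k**2/2 + 73*k/2 + 42.
Need (k + 1)·f(k+1) − (k + 6)·f(k) = k**3 + 21*k**2/2 + 73*k/2 + 42.
deg f ≤ 5 (via 1,1,3).
Match coefficients ⇒ f(k) = k*(k + 2)*(k + 3)*(k + 4)*(k + 6)/10.
Certificate R = B(k−1)f/C = k*(k + 2)*(k + 6)**2/(5*(2*k + 7)) gives s_k = k*(-k - 6)/(5*(k**2 + 6*k + 5)).
Verify: (-2*k - 7)/(k**4 + 14*k**3 + 65*k**2 + 112*k + 60) matches t_k.

Yes. s_k = \frac{k \left(- k - 6\right)}{5 \left(k^{2} + 6 k + 5\right)}.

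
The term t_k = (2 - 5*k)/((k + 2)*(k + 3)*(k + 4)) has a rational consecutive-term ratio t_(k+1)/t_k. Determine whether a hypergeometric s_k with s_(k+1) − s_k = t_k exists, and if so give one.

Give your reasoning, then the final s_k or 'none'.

Compute t_(k+1)/t_k: get (k + 2)*(5*k + 3)/((k + 5)*(5*k - 2)).
Take A(k)=k + 2, B(k)=k + 5, C(k)=k - 2/5.
Set up (k + 2)·f(k+1) − (k + 4)·f(k) − (k - 2/5) = 0.
Bound: deg f ≤ 2.
A polynomial solution: f(k) = k*(2*k - 5)/15.
R(k) = B(k−1)·f(k)/C(k) = k*(k + 4)*(2*k - 5)/(3*(5*k - 2)); s_k = R·t_k = k*(5 - 2*k)/(3*(k + 2)*(k + 3)).
Δs = (2 - 5*k)/(k**3 + 9*k**2 + 26*k + 24), as required.

s_k = k*(5 - 2*k)/(3*(k + 2)*(k + 3))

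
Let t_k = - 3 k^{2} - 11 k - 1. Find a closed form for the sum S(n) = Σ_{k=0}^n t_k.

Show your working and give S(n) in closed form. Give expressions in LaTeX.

Step 1: r(k) = (3*k**2 + 17*k + 15)/(3*k**2 + 11*k + 1).
So A=1 and B=1, with C=k**2 + 11*k/3 + 1/3.
Need (1)·f(k+1) − (1)·f(k) = k**2 + 11*k/3 + 1/3.
From deg A=0, deg B=0, deg C=2: d=3.
Coefficient equations give f(k) = k*(k**2 + 4*k - 4)/3.
So s_k = (B(k−1)f/C)·t_k = (k*(k**2 + 4*k - 4)/(3*k**2 + 11*k + 1))·t_k = k*(-k**2 - 4*k + 4).
Check: Δs_k = -3*k**2 - 11*k - 1. ✓
s_(n+1) = -n**3 - 7*n**2 - 7*n - 1 and s_(0) = 0, so S(n) = -n**3 - 7*n**2 - 7*n - 1.

S(n) = - n^{3} - 7 n^{2} - 7 n - 1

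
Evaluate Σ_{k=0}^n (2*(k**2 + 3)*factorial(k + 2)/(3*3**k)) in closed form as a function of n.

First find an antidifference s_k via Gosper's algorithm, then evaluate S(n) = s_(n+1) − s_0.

The ratio is (k + 3)*((k + 1)**2 + 3)/(3*(k**2 + 3)).
Take A(k)=k/3 + 1, B(k)=1, C(k)=k**2 + 3.
f must satisfy (k/3 + 1)·f(k+1) − (1)·f(k) = k**2 + 3.
From deg A=1, deg B=0, deg C=2: d=1.
Coefficient equations give f(k) = 3*(k - 1).
Certificate R = B(k−1)f/C = 3*(k - 1)/(k**2 + 3) gives s_k = 2*(k - 1)*factorial(k + 2)/3**k.
Check: Δs_k = 2*(k**2 + 3)*factorial(k + 2)/(3*3**k). ✓
Σ_(k=0)^n t_k = s_(n+1) − s_(0) = (2*3**(-n - 1)*n*factorial(n + 3)) − (-4), i.e. 4 + 2*n*factorial(n + 3)/(3*3**n).

S(n) = 4 + 2*n*factorial(n + 3)/(3*3**n)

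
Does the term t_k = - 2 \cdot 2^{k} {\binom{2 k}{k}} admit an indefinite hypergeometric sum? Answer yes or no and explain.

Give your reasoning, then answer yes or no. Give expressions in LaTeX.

r(k) = 4*(2*k + 1)/(k + 1) after simplifying.
Normal form (A,B,C) = (8*k + 4, k + 1, 1).
Set up (8*k + 4)·f(k+1) − (k)·f(k) − (1) = 0.
Degrees (1,1,0) ⇒ d ≤ -1.
d = -1 < 0 ⇒ no nonzero polynomial f; not summable.

No — negative degree bound, so no certificate f.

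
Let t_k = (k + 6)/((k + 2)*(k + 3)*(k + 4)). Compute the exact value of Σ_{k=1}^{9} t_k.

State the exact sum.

Σ = 17/52

Compute t_(k+1)/t_k: get (k + 2)*(k + 7)/((k + 5)*(k + 6)).
A = k + 2, B = k + 5, C = k + 6.
Need (k + 2)·f(k+1) − (k + 4)·f(k) = k + 6.
From deg A=1, deg B=1, deg C=1: d=2.
Solve for f: f(k) = k*(2*k + 7)/3 (degree 2 ≤ 2).
So s_k = (B(k−1)f/C)·t_k = (k*(k + 4)*(2*k + 7)/(3*(k + 6)))·t_k = k*(2*k + 7)/(3*(k + 2)*(k + 3)).
s_(k+1) − s_k = (k + 6)/(k**3 + 9*k**2 + 26*k + 24) = t_k.
Σ_(k=1)^(9) t_k = s_(10) − s_(1) = 15/26 − (1/4) = 17/52.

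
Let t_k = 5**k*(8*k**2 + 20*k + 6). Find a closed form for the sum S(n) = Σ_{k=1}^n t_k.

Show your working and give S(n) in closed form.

The ratio is 5*(4*k**2 + 18*k + 17)/(4*k**2 + 10*k + 3).
Take A(k)=5, B(k)=1, C(k)=k**2 + 5*k/2 + 3/4.
f must satisfy (5)·f(k+1) − (1)·f(k) = k**2 + 5*k/2 + 3/4.
Degrees (0,0,2) ⇒ d ≤ 2.
Solve for f: f(k) = (2*k**2 - 1)/8 (degree 2 ≤ 2).
Certificate R = B(k−1)f/C = (2*k**2 - 1)/(2*(4*k**2 + 10*k + 3)) gives s_k = 5**k*(2*k**2 - 1).
Δs = 5**k*(8*k**2 + 20*k + 6), as required.
Evaluate: s_(n+1) = 5**(n + 1)*(2*n**2 + 4*n + 1); subtract s_(1) = 5 ⇒ S(n) = 10*5**n*n**2 + 20*5**n*n + 5*5**n - 5.

S(n) = 10*5**n*n**2 + 20*5**n*n + 5*5**n - 5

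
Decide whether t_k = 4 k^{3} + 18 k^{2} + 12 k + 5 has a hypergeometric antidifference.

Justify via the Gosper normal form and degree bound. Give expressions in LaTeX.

r(k) = (4*k**3 + 30*k**2 + 60*k + 39)/(4*k**3 + 18*k**2 + 12*k + 5) after simplifying.
Gosper form: A/B · C(k+1)/C(k) with A=1, B=1, C=k**3 + 9*k**2/2 + 3*k + 5/4.
Key eq: (1)·f(k+1) = (1)·f(k) + (k**3 + 9*k**2/2 + 3*k + 5/4).
d = 4 from the (0,0,3) case.
Coefficient equations give f(k) = k*(k**3 + 4*k**2 - 2*k + 2)/4.
Get s_k = R·t_k = k*(k**3 + 4*k**2 - 2*k + 2) with R(k) = B(k−1)f(k)/C(k) = k*(k**3 + 4*k**2 - 2*k + 2)/(4*k**3 + 18*k**2 + 12*k + 5).
s_(k+1) − s_k = 4*k**3 + 18*k**2 + 12*k + 5 = t_k.

Yes. s_k = k \left(k^{3} + 4 k^{2} - 2 k + 2\right).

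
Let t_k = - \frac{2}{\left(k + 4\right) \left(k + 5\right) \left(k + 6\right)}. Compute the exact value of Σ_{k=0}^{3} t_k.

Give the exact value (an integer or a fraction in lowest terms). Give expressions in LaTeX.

Σ = -13/360

Compute t_(k+1)/t_k: get (k + 4)/(k + 7).
A = k + 4, B = k + 7, C = 1.
f must satisfy (k + 4)·f(k+1) − (k + 6)·f(k) = 1.
Degrees (1,1,0) ⇒ d ≤ 2.
Solve for f: f(k) = k*(k + 9)/40 (degree 2 ≤ 2).
Certificate R = B(k−1)f/C = k*(k + 6)*(k + 9)/40 gives s_k = k*(-k - 9)/(20*(k + 4)*(k + 5)).
Δs = -2/(k**3 + 15*k**2 + 74*k + 120), as required.
Evaluate s at k=4 and k=0: -13/360 and 0; difference -13/360.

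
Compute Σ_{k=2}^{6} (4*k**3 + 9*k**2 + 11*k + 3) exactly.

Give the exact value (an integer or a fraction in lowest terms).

Σ = 2805

Step 1: r(k) = (4*k**3 + 21*k**2 + 41*k + 27)/(4*k**3 + 9*k**2 + 11*k + 3).
A = 1, B = 1, C = k**3 + 9*k**2/4 + 11*k/4 + 3/4.
f must satisfy (1)·f(k+1) − (1)·f(k) = k**3 + 9*k**2/4 + 11*k/4 + 3/4.
From deg A=0, deg B=0, deg C=3: d=4.
Solving with deg f ≤ 4: f(k) = k*(k**3 + k**2 + 2*k - 1)/4.
Get s_k = R·t_k = k*(k**3 + k**2 + 2*k - 1) with R(k) = B(k−1)f(k)/C(k) = k*(k**3 + k**2 + 2*k - 1)/(4*k**3 + 9*k**2 + 11*k + 3).
Verify: 4*k**3 + 9*k**2 + 11*k + 3 matches t_k.
Telescoping: Σ = s_(7) − s_(2) = 2835 − (30) = 2805.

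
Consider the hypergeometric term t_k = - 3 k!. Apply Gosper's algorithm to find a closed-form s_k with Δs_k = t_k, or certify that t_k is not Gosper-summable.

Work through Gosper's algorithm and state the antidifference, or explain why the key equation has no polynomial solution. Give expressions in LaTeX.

Step 1: r(k) = k + 1.
Normal form (A,B,C) = (k + 1, 1, 1).
Solve (k + 1)·f(k+1) − (1)·f(k) = 1.
d = -1 from the (1,0,0) case.
Negative degree bound (-1): no f exists, t_k not Gosper-summable.

none — t_k is not Gosper-summable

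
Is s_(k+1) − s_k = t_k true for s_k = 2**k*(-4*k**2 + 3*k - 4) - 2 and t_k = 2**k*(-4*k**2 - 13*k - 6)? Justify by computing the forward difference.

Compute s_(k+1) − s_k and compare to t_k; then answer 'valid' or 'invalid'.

s_(k+1) = 2*2**k*(3*k - 4*(k + 1)**2 - 1) - 2
s_(k+1) − s_k = 2**k*(-4*k**2 - 13*k - 6)
(s_(k+1) − s_k) − t_k = 0

Valid: the claim telescopes to t_k.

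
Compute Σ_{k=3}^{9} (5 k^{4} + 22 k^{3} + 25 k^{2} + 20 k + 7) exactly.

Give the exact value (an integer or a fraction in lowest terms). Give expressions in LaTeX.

Σ = 128821

t_(k+1)/t_k = (5*k**4 + 42*k**3 + 121*k**2 + 156*k + 79)/(5*k**4 + 22*k**3 + 25*k**2 + 20*k + 7).
Factor: A=1; B=1; C=k**4 + 22*k**3/5 + 5*k**2 + 4*k + 7/5.
Key eq: (1)·f(k+1) = (1)·f(k) + (k**4 + 22*k**3/5 + 5*k**2 + 4*k + 7/5).
From deg A=0, deg B=0, deg C=4: d=5.
Coefficient equations give f(k) = k*(k**4 + 3*k**3 - k**2 + 3*k + 1)/5.
Certificate R = B(k−1)f/C = k*(k**4 + 3*k**3 - k**2 + 3*k + 1)/(5*k**4 + 22*k**3 + 25*k**2 + 20*k + 7) gives s_k = k*(k**4 + 3*k**3 - k**2 + 3*k + 1).
Check: Δs_k = 5*k**4 + 22*k**3 + 25*k**2 + 20*k + 7. ✓
Σ_(k=3)^(9) t_k = s_(10) − s_(3) = 129310 − (489) = 128821.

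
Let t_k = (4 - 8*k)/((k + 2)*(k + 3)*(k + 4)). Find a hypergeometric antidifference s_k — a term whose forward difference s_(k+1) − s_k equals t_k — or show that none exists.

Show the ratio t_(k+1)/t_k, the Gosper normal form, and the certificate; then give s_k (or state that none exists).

s_k = -k*(k - 3)/((k + 2)*(k + 3))

Compute t_(k+1)/t_k: get (k + 2)*(2*k + 1)/((k + 5)*(2*k - 1)).
Normal form (A,B,C) = (k + 2, k + 5, k - 1/2).
Set up (k + 2)·f(k+1) − (k + 4)·f(k) − (k - 1/2) = 0.
From deg A=1, deg B=1, deg C=1: d=2.
Solving with deg f ≤ 2: f(k) = k*(k - 3)/8.
Certificate R = B(k−1)f/C = k*(k - 3)*(k + 4)/(4*(2*k - 1)) gives s_k = -k*(k - 3)/((k + 2)*(k + 3)).
s_(k+1) − s_k = 4*(1 - 2*k)/(k**3 + 9*k**2 + 26*k + 24) = t_k.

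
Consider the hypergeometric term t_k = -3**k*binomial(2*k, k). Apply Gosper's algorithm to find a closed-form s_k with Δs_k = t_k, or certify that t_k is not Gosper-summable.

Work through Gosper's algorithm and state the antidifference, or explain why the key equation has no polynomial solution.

none — t_k is not Gosper-summable

r(k) = 6*(2*k + 1)/(k + 1) after simplifying.
A = 12*k + 6, B = k + 1, C = 1.
f must satisfy (12*k + 6)·f(k+1) − (k)·f(k) = 1.
Bound: deg f ≤ -1.
deg f ≤ -1 is impossible — no certificate.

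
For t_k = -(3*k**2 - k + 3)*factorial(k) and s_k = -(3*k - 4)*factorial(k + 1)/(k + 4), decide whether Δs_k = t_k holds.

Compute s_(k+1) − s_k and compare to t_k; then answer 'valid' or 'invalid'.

s_(k+1) = -(3*k - 1)*factorial(k + 2)/(k + 5)
s_(k+1) − s_k = -(3*k**3 + 14*k**2 + 7*k + 12)*factorial(k + 1)/((k + 4)*(k + 5))
(s_(k+1) − s_k) − t_k = 3*(3*k**3 + 11*k**2 - 4*k + 16)*factorial(k)/((k + 4)*(k + 5))

Invalid: residual 3*(3*k**3 + 11*k**2 - 4*k + 16)*factorial(k)/((k + 4)*(k + 5)) ≠ 0.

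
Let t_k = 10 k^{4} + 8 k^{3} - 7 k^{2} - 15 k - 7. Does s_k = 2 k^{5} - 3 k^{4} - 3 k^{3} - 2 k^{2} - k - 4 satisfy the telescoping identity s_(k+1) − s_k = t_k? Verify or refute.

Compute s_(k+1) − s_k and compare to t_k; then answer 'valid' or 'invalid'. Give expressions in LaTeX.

s_(k+1) = 2*k**5 + 7*k**4 + 5*k**3 - 9*k**2 - 16*k - 11
s_(k+1) − s_k = 10*k**4 + 8*k**3 - 7*k**2 - 15*k - 7
(s_(k+1) − s_k) − t_k = 0

valid (s_(k+1) − s_k reduces to t_k)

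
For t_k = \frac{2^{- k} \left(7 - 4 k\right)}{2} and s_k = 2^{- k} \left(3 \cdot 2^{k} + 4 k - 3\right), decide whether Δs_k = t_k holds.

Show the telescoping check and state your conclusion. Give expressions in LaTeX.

valid; difference matches t_k

s_(k+1) = (6*2**k + 4*k + 1)/(2*2**k)
s_(k+1) − s_k = (7 - 4*k)/(2*2**k)
(s_(k+1) − s_k) − t_k = 0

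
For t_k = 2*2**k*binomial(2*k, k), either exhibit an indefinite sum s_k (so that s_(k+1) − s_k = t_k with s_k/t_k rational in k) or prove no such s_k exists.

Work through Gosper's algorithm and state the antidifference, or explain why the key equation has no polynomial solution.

not Gosper-summable; s_k does not exist

The ratio is 4*(2*k + 1)/(k + 1).
A = 8*k + 4, B = k + 1, C = 1.
Key eq: (8*k + 4)·f(k+1) = (k)·f(k) + (1).
d = -1 from the (1,1,0) case.
Negative degree bound (-1): no f exists, t_k not Gosper-summable.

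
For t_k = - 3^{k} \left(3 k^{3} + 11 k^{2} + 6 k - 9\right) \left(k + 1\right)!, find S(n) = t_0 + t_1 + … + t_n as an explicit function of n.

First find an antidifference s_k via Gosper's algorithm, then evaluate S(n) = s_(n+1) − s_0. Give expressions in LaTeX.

t_(k+1)/t_k = 3*(3*k**4 + 26*k**3 + 77*k**2 + 85*k + 22)/(3*k**3 + 11*k**2 + 6*k - 9).
So A=3*k + 6 and B=1, with C=k**3 + 11*k**2/3 + 2*k - 3.
Need (3*k + 6)·f(k+1) − (1)·f(k) = k**3 + 11*k**2/3 + 2*k - 3.
From deg A=1, deg B=0, deg C=3: d=2.
Solve for f: f(k) = (k**2 - 3)/3 (degree 2 ≤ 2).
Certificate R = B(k−1)f/C = (k**2 - 3)/(3*k**3 + 11*k**2 + 6*k - 9) gives s_k = -3**k*(k**2 - 3)*factorial(k + 1).
Δs = -3**k*(3*k**3 + 11*k**2 + 6*k - 9)*factorial(k + 1), as required.
Evaluate: s_(n+1) = -3**(n + 1)*(n**2 + 2*n - 2)*factorial(n + 2); subtract s_(0) = 3 ⇒ S(n) = -3*3**n*n**4*factorial(n) - 15*3**n*n**3*factorial(n) - 18*3**n*n**2*factorial(n) + 6*3**n*n*factorial(n) + 12*3**n*factorial(n) - 3.

S(n) = - 3 \cdot 3^{n} n^{4} n! - 15 \cdot 3^{n} n^{3} n! - 18 \cdot 3^{n} n^{2} n! + 6 \cdot 3^{n} n n! + 12 \cdot 3^{n} n! - 3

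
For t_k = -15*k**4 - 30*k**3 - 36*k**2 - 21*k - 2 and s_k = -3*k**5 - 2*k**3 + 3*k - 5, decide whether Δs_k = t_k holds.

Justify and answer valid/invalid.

valid; difference matches t_k

s_(k+1) = 3*k - 3*(k + 1)**5 - 2*(k + 1)**3 - 2
s_(k+1) − s_k = -15*k**4 - 30*k**3 - 36*k**2 - 21*k - 2
(s_(k+1) − s_k) − t_k = 0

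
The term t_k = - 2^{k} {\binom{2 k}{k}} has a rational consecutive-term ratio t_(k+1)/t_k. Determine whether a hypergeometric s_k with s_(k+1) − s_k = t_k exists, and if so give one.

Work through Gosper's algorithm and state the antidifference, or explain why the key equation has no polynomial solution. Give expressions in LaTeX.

Ratio r(k) = 4*(2*k + 1)/(k + 1).
Gosper form: A/B · C(k+1)/C(k) with A=8*k + 4, B=k + 1, C=1.
Need (8*k + 4)·f(k+1) − (k)·f(k) = 1.
d = -1 from the (1,1,0) case.
deg f ≤ -1 is impossible — no certificate.

none (Gosper's algorithm certifies no s_k)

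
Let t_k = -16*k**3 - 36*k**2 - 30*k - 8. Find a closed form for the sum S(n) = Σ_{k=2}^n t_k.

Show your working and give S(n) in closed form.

Compute t_(k+1)/t_k: get (8*k**3 + 42*k**2 + 75*k + 45)/(8*k**3 + 18*k**2 + 15*k + 4).
Take A(k)=1, B(k)=1, C(k)=k**3 + 9*k**2/4 + 15*k/8 + 1/2.
f must satisfy (1)·f(k+1) − (1)·f(k) = k**3 + 9*k**2/4 + 15*k/8 + 1/2.
Degrees (0,0,3) ⇒ d ≤ 4.
Solve for f: f(k) = k*(4*k**3 + 4*k**2 + k - 1)/16 (degree 4 ≤ 4).
Get s_k = R·t_k = k*(-4*k**3 - 4*k**2 - k + 1) with R(k) = B(k−1)f(k)/C(k) = k*(4*k**3 + 4*k**2 + k - 1)/(2*(2*k + 1)*(4*k**2 + 7*k + 4)).
s_(k+1) − s_k = -16*k**3 - 36*k**2 - 30*k - 8 = t_k.
Evaluate: s_(n+1) = -4*n**4 - 20*n**3 - 37*n**2 - 29*n - 8; subtract s_(2) = -98 ⇒ S(n) = -4*n**4 - 20*n**3 - 37*n**2 - 29*n + 90.

S(n) = -4*n**4 - 20*n**3 - 37*n**2 - 29*n + 90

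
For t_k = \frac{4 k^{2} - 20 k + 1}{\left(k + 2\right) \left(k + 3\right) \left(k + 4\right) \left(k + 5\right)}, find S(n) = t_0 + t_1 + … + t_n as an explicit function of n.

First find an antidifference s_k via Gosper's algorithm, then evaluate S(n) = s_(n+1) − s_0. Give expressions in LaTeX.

Step 1: r(k) = -(k + 2)*(20*k - 4*(k + 1)**2 + 19)/((k + 6)*(4*k**2 - 20*k + 1)).
Take A(k)=k + 2, B(k)=k + 6, C(k)=k**2 - 5*k + 1/4.
Key eq: (k + 2)·f(k+1) = (k + 5)·f(k) + (k**2 - 5*k + 1/4).
From deg A=1, deg B=1, deg C=2: d=3.
Match coefficients ⇒ f(k) = k*(k**2 - 23*k + 26)/32.
R(k) = B(k−1)·f(k)/C(k) = k*(k + 5)*(k**2 - 23*k + 26)/(8*(4*k**2 - 20*k + 1)); s_k = R·t_k = k*(k**2 - 23*k + 26)/(8*(k + 2)*(k + 3)*(k + 4)).
s_(k+1) − s_k = (4*k**2 - 20*k + 1)/(k**4 + 14*k**3 + 71*k**2 + 154*k + 120) = t_k.
s_(n+1) = (n**3 - 20*n**2 - 17*n + 4)/(8*(n**3 + 12*n**2 + 47*n + 60)) and s_(0) = 0, so S(n) = (n**3 - 20*n**2 - 17*n + 4)/(8*(n**3 + 12*n**2 + 47*n + 60)).

S(n) = \frac{n^{3} - 20 n^{2} - 17 n + 4}{8 \left(n^{3} + 12 n^{2} + 47 n + 60\right)}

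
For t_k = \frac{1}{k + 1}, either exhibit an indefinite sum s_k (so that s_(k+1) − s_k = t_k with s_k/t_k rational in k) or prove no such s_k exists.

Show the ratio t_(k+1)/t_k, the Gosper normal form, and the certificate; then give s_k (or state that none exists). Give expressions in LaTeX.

no hypergeometric antidifference exists

Compute t_(k+1)/t_k: get (k + 1)/(k + 2).
A = k + 1, B = k + 2, C = 1.
Need (k + 1)·f(k+1) − (k + 1)·f(k) = 1.
From deg A=1, deg B=1, deg C=0: d=0.
Generic f = c0 gives residual -1; -1 = 0 cannot hold, so t_k is not Gosper-summable.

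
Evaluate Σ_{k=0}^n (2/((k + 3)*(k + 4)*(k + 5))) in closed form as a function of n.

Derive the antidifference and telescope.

S(n) = (n**2 + 9*n + 8)/(12*(n**2 + 9*n + 20))

The ratio is (k + 3)/(k + 6).
A = k + 3, B = k + 6, C = 1.
Need (k + 3)·f(k+1) − (k + 5)·f(k) = 1.
Bound: deg f ≤ 2.
Coefficient equations give f(k) = k*(k + 7)/24.
Then R = B(k−1)f/C = k*(k + 5)*(k + 7)/24, so s_k = R(k)·t_k = k*(k + 7)/(12*(k + 3)*(k + 4)).
Verify: 2/(k**3 + 12*k**2 + 47*k + 60) matches t_k.
Σ_(k=0)^n t_k = s_(n+1) − s_(0) = ((n**2 + 9*n + 8)/(12*(n**2 + 9*n + 20))) − (0), i.e. (n**2 + 9*n + 8)/(12*(n**2 + 9*n + 20)).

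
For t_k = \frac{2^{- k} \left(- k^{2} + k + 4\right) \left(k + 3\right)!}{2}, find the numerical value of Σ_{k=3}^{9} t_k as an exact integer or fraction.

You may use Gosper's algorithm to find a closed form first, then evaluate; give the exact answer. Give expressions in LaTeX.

Σ = -36486540

t_(k+1)/t_k = (k**3 + 5*k**2 - 16)/(2*(k**2 - k - 4)).
Gosper form: A/B · C(k+1)/C(k) with A=k/2 + 2, B=1, C=k**2 - k - 4.
f must satisfy (k/2 + 2)·f(k+1) − (1)·f(k) = k**2 - k - 4.
deg f ≤ 1 (via 1,0,2).
Match coefficients ⇒ f(k) = 2*(k - 4).
Then R = B(k−1)f/C = 2*(k - 4)/(k**2 - k - 4), so s_k = R(k)·t_k = -(k - 4)*factorial(k + 3)/2**k.
Check: Δs_k = (-k**2 + k + 4)*factorial(k + 3)/(2*2**k). ✓
Evaluate s at k=10 and k=3: -36486450 and 90; difference -36486540.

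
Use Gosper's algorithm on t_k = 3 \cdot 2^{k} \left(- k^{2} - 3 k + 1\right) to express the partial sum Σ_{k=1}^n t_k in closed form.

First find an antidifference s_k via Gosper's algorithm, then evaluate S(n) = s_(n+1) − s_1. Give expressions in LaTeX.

Ratio r(k) = 2*(k**2 + 5*k + 3)/(k**2 + 3*k - 1).
So A=2 and B=1, with C=k**2 + 3*k - 1.
f must satisfy (2)·f(k+1) − (1)·f(k) = k**2 + 3*k - 1.
deg f ≤ 2 (via 0,0,2).
Solve for f: f(k) = k**2 - k - 1 (degree 2 ≤ 2).
So s_k = (B(k−1)f/C)·t_k = ((k**2 - k - 1)/(k**2 + 3*k - 1))·t_k = 3*2**k*(-k**2 + k + 1).
Check: Δs_k = 3*2**k*(-k**2 - 3*k + 1). ✓
s_(n+1) = 6*2**n*(-n**2 - n + 1) and s_(1) = 6, so S(n) = -6*2**n*n**2 - 6*2**n*n + 6*2**n - 6.

S(n) = - 6 \cdot 2^{n} n^{2} - 6 \cdot 2^{n} n + 6 \cdot 2^{n} - 6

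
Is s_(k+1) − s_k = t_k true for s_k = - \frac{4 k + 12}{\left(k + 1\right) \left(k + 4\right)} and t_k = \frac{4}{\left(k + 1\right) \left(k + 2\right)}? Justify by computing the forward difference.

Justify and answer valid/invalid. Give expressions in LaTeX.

s_(k+1) = 4*(-k - 4)/((k + 2)*(k + 5))
s_(k+1) − s_k = 4*(k**2 + 7*k + 14)/(k**4 + 12*k**3 + 49*k**2 + 78*k + 40)
(s_(k+1) − s_k) − t_k = 8*(-k - 3)/(k**4 + 12*k**3 + 49*k**2 + 78*k + 40)

Invalid: residual \frac{8 \left(- k - 3\right)}{k^{4} + 12 k^{3} + 49 k^{2} + 78 k + 40} ≠ 0.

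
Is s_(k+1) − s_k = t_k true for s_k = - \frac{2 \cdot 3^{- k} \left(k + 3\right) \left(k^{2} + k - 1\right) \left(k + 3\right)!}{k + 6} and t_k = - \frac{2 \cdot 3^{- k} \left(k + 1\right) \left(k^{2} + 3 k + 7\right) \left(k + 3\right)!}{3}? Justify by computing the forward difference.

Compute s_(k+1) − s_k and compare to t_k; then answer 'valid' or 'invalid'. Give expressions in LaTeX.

s_(k+1) = -2*(k + 4)*(k**2 + 3*k + 1)*factorial(k + 4)/(3*3**k*(k + 7))
s_(k+1) − s_k = -2*(k**5 + 14*k**4 + 74*k**3 + 212*k**2 + 319*k + 159)*factorial(k + 3)/(3*3**k*(k + 6)*(k + 7))
(s_(k+1) − s_k) − t_k = 2*(k**4 + 10*k**3 + 31*k**2 + 64*k + 45)*factorial(k + 3)/(3**k*(k + 6)*(k + 7))

Invalid: residual \frac{2 \cdot 3^{- k} \left(k^{4} + 10 k^{3} + 31 k^{2} + 64 k + 45\right) \left(k + 3\right)!}{\left(k + 6\right) \left(k + 7\right)} ≠ 0.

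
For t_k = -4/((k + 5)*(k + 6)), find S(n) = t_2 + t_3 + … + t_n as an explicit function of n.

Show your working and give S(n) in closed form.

S(n) = 4*(1 - n)/(7*(n + 6))

Ratio r(k) = (k + 5)/(k + 7).
So A=k + 5 and B=k + 7, with C=1.
f must satisfy (k + 5)·f(k+1) − (k + 6)·f(k) = 1.
d = 1 from the (1,1,0) case.
Solve for f: f(k) = k/5 (degree 1 ≤ 1).
So s_k = (B(k−1)f/C)·t_k = (k*(k + 6)/5)·t_k = -4*k/(5*k + 25).
Check: Δs_k = -4/(k**2 + 11*k + 30). ✓
s_(n+1) = 4*(-n - 1)/(5*(n + 6)) and s_(2) = -8/35, so S(n) = 4*(1 - n)/(7*(n + 6)).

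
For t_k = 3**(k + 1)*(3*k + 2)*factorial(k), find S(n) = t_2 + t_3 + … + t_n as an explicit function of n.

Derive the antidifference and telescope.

S(n) = 9*3**n*factorial(n + 1) - 54

Compute t_(k+1)/t_k: get 3*(k + 1)*(3*k + 5)/(3*k + 2).
Normal form (A,B,C) = (3*k + 3, 1, k + 2/3).
Need (3*k + 3)·f(k+1) − (1)·f(k) = k + 2/3.
From deg A=1, deg B=0, deg C=1: d=0.
Solve for f: f(k) = 1/3 (degree 0 ≤ 0).
R(k) = B(k−1)·f(k)/C(k) = 1/(3*k + 2); s_k = R·t_k = 3**(k + 1)*factorial(k).
Δs = 3**(k + 1)*(3*k + 2)*factorial(k), as required.
Telescope: S(n) = s_(n+1) − s_(2) = 3**(n + 2)*factorial(n + 1) − (54) = 9*3**n*factorial(n + 1) - 54.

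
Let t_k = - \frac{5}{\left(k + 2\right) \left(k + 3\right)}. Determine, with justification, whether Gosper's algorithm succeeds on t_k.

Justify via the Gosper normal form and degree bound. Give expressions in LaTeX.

Yes. s_k = - \frac{5 k}{2 k + 4}.

Step 1: r(k) = (k + 2)/(k + 4).
Take A(k)=k + 2, B(k)=k + 4, C(k)=1.
Solve (k + 2)·f(k+1) − (k + 3)·f(k) = 1.
deg f ≤ 1 (via 1,1,0).
Match coefficients ⇒ f(k) = k/2.
Get s_k = R·t_k = -5*k/(2*k + 4) with R(k) = B(k−1)f(k)/C(k) = k*(k + 3)/2.
Check: Δs_k = -5/(k**2 + 5*k + 6). ✓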